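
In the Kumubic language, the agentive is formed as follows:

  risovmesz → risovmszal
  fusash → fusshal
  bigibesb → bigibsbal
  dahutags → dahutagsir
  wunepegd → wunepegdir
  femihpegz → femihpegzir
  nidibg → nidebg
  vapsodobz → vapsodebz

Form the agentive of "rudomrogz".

"rudomrogz" has second-to-last letter 'g'. The stems whose second-to-last letter is 'g' (dahutags → dahutagsir, wunepegd → wunepegdir, femihpegz → femihpegzir) add -ir.
So rudomrogz → rudomrogzir.

rudomrogzir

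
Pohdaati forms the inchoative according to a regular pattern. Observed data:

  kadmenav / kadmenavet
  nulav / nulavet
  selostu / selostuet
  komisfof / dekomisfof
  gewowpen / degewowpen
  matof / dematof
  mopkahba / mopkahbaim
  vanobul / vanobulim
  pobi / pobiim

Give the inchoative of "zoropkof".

dezoropkof

"zoropkof" ends in -f. The stems ending in -f (komisfof → dekomisfof, matof → dematof) add the prefix de-.
The other patterns: stems ending in -u or -v add -et; stems ending in -a, -i or -l add -im.
So zoropkof → dezoropkof.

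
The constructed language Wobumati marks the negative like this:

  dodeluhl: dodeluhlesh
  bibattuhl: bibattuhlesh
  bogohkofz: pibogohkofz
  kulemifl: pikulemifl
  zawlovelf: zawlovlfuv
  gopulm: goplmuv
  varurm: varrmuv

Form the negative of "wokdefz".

dodeluhl and kulemifl both end in -l yet inflect differently (dodeluhlesh, pikulemifl), so the final letter is not what conditions the rule; the second-to-last letter is.
"wokdefz" has second-to-last letter 'f'. The stems whose second-to-last letter is 'f' (bogohkofz → pibogohkofz, kulemifl → pikulemifl) add the prefix pi-.
The other patterns: stems whose second-to-last letter is 'h' add -esh; stems whose second-to-last letter is 'l' or 'r' delete the last vowel and add -uv.
So wokdefz → piwokdefz.

piwokdefz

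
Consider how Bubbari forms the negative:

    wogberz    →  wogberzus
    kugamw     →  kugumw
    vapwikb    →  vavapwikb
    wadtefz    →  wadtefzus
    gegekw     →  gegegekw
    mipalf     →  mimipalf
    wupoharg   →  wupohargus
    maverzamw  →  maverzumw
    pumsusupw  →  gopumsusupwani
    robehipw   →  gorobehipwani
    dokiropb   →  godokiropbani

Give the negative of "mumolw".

gegekw and robehipw both end in -w yet inflect differently (gegegekw, gorobehipwani), so the final letter is not what conditions the rule; the second-to-last letter is.
"mumolw" has second-to-last letter 'l'. The one such stem in the data (mipalf → mimipalf) repeats the first consonant+vowel as a prefix (as do vapwikb, gegekw), so the same rule applies.
The other patterns: stems whose second-to-last letter is 'f' or 'r' add -us; stems whose second-to-last letter is 'p' add go- … -ani around the stem; stems whose second-to-last letter is 'm' change the last vowel to 'u'.
So mumolw → mumumolw.

mumumolw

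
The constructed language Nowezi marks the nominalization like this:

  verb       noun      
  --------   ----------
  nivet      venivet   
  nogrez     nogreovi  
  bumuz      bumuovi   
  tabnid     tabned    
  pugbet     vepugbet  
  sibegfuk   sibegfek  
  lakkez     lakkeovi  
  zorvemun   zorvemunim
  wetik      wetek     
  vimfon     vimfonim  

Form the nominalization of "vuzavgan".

vuzavganim

bumuz and sibegfuk both have last vowel 'u' yet inflect differently (bumuovi, sibegfek), so the last vowel is not what conditions the rule; the final letter is.
"vuzavgan" ends in -n. The stems ending in -n (vimfon → vimfonim, zorvemun → zorvemunim) add -im.
So vuzavgan → vuzavganim.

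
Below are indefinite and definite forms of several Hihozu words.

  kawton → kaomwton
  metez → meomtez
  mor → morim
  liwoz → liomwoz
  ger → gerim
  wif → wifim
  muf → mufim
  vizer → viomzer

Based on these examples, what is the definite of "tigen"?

ger and vizer both end in -r yet inflect differently (gerim, viomzer), so the final letter is not what conditions the rule; the number of vowels is.
"tigen" has 2 vowels. The stems with 2 vowels (liwoz → liomwoz, metez → meomtez, kawton → kaomwton) insert -om- after the first vowel.
The other pattern: stems with 1 vowel add -im.
So tigen → tiomgen.

tiomgen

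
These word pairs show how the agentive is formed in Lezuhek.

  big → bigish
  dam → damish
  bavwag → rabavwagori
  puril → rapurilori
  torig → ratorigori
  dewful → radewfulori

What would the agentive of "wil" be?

"wil" has 1 vowel. The stems with 1 vowel (big → bigish, dam → damish) add -ish.
The other pattern: stems with 2 vowels add ra- … -ori around the stem.
So wil → wilish.

wilish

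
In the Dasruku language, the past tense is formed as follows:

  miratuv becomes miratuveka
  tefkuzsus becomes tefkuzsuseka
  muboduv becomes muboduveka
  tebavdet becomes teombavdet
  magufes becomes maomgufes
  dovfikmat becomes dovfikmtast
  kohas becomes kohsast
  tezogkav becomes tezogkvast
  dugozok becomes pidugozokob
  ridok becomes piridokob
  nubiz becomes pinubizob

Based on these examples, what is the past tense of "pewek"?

peomwek

tefkuzsus and magufes both end in -s yet inflect differently (tefkuzsuseka, maomgufes), so the final letter is not what conditions the rule; the last vowel is.
"pewek" has last vowel 'e'. The stems whose last vowel is 'e' (tebavdet → teombavdet, magufes → maomgufes) insert -om- after the first vowel.
So pewek → peomwek.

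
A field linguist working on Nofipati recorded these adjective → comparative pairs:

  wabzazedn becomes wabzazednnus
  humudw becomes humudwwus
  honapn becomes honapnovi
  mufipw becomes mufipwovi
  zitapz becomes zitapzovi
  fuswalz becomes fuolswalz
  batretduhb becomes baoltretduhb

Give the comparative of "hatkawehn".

haoltkawehn

wabzazedn and honapn both end in -n yet inflect differently (wabzazednnus, honapnovi), so the final letter is not what conditions the rule; the second-to-last letter is.
"hatkawehn" has second-to-last letter 'h'. The one such stem in the data (batretduhb → baoltretduhb) inserts -ol- after the first vowel (as does fuswalz), so the same rule applies.
The other patterns: stems whose second-to-last letter is 'd' double the final consonant and add -us; stems whose second-to-last letter is 'p' add -ovi.
So hatkawehn → haoltkawehn.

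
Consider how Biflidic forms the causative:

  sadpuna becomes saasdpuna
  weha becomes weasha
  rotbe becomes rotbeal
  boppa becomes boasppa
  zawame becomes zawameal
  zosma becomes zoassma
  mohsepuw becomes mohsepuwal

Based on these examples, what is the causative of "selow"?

selowal

"selow" ends in -w. The one such stem in the data (mohsepuw → mohsepuwal) adds -al, so the same rule applies.
The other pattern: stems ending in -a insert -as- after the first vowel.
So selow → selowal.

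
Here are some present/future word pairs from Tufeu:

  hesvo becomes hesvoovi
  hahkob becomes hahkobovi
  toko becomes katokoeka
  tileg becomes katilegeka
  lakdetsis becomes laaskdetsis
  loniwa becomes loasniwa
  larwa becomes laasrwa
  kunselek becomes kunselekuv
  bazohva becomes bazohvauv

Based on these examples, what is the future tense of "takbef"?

katakbefeka

hesvo and toko both end in -o yet inflect differently (hesvoovi, katokoeka), so the final letter is not what conditions the rule; the first letter is.
"takbef" begins with t-. The stems beginning with t- (toko → katokoeka, tileg → katilegeka) add ka- … -eka around the stem.
So takbef → katakbefeka.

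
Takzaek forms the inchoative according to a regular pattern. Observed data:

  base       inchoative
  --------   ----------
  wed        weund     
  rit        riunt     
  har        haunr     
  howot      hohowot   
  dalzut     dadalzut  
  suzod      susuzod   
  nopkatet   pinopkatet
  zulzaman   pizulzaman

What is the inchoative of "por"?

pounr

rit and howot both end in -t yet inflect differently (riunt, hohowot), so the final letter is not what conditions the rule; the number of vowels is.
"por" has 1 vowel. The stems with 1 vowel (wed → weund, rit → riunt, har → haunr) insert -un- after the first vowel.
The other patterns: stems with 2 vowels repeat the first consonant+vowel as a prefix; stems with 3 vowels add the prefix pi-.
So por → pounr.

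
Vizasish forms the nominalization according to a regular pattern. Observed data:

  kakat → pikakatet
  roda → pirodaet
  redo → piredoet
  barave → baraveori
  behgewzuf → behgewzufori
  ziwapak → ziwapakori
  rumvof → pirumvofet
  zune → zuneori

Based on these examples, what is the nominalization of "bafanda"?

behgewzuf and rumvof both end in -f yet inflect differently (behgewzufori, pirumvofet), so the final letter is not what conditions the rule; the first letter is.
"bafanda" begins with b-. The stems beginning with b- (behgewzuf → behgewzufori, barave → baraveori) add -ori.
The other pattern: stems beginning with k- or r- add pi- … -et around the stem.
So bafanda → bafandaori.

bafandaori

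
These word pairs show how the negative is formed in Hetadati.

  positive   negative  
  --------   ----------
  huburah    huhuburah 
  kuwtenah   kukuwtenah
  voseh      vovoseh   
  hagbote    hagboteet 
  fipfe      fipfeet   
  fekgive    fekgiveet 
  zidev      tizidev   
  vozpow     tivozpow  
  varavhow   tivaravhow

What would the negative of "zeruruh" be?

zezeruruh

"zeruruh" ends in -h. The stems ending in -h (huburah → huhuburah, kuwtenah → kukuwtenah, voseh → vovoseh) repeat the first consonant+vowel as a prefix.
The other patterns: stems ending in -e add -et; stems ending in -v or -w add the prefix ti-.
So zeruruh → zezeruruh.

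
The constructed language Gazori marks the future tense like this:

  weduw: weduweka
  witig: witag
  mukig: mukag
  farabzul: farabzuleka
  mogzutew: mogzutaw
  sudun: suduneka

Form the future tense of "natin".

natan

weduw and mogzutew both end in -w yet inflect differently (weduweka, mogzutaw), so the final letter is not what conditions the rule; the last vowel is.
"natin" has last vowel 'i'. The stems whose last vowel is 'i' (mukig → mukag, witig → witag) change the last vowel to 'a'.
So natin → natan.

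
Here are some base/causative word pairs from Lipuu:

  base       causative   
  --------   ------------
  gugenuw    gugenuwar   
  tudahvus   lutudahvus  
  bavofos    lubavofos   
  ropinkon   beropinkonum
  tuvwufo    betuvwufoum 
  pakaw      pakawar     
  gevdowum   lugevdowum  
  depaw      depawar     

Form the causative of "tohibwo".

betohibwoum

gugenuw and gevdowum both have last vowel 'u' yet inflect differently (gugenuwar, lugevdowum), so the last vowel is not what conditions the rule; the final letter is.
"tohibwo" ends in -o. The one such stem in the data (tuvwufo → betuvwufoum) adds be- … -um around the stem, so the same rule applies.
So tohibwo → betohibwoum.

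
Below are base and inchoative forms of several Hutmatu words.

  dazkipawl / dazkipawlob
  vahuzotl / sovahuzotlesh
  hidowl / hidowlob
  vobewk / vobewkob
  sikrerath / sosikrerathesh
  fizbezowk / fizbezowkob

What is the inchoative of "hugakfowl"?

hugakfowlob

hidowl and vahuzotl both end in -l yet inflect differently (hidowlob, sovahuzotlesh), so the final letter is not what conditions the rule; the second-to-last letter is.
"hugakfowl" has second-to-last letter 'w'. The stems whose second-to-last letter is 'w' (vobewk → vobewkob, fizbezowk → fizbezowkob, hidowl → hidowlob) add -ob.
The other pattern: stems whose second-to-last letter is 't' add so- … -esh around the stem.
So hugakfowl → hugakfowlob.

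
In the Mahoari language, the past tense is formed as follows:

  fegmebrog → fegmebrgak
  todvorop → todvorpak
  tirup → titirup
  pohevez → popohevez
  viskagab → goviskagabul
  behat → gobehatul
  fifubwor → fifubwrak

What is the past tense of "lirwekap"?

todvorop and tirup both end in -p yet inflect differently (todvorpak, titirup), so the final letter is not what conditions the rule; the last vowel is.
"lirwekap" has last vowel 'a'. The stems whose last vowel is 'a' (viskagab → goviskagabul, behat → gobehatul) add go- … -ul around the stem.
The other patterns: stems whose last vowel is 'o' delete the last vowel and add -ak; stems whose last vowel is 'e' or 'u' repeat the first consonant+vowel as a prefix.
So lirwekap → golirwekapul.

golirwekapul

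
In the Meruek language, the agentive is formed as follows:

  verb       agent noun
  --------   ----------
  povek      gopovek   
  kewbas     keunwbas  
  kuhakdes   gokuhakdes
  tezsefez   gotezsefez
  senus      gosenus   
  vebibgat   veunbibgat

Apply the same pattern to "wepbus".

kewbas and senus both end in -s yet inflect differently (keunwbas, gosenus), so the final letter is not what conditions the rule; the last vowel is.
"wepbus" has last vowel 'u'. The one such stem in the data (senus → gosenus) adds the prefix go-, so the same rule applies.
So wepbus → gowepbus.

gowepbus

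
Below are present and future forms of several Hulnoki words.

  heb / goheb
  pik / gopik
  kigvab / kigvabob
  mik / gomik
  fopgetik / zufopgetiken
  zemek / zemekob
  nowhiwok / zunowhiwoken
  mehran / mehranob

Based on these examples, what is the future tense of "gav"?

gogav

mik and zemek both end in -k yet inflect differently (gomik, zemekob), so the final letter is not what conditions the rule; the number of vowels is.
"gav" has 1 vowel. The stems with 1 vowel (mik → gomik, pik → gopik, heb → goheb) add the prefix go-.
The other patterns: stems with 2 vowels add -ob; stems with 3 vowels add zu- … -en around the stem.
So gav → gogav.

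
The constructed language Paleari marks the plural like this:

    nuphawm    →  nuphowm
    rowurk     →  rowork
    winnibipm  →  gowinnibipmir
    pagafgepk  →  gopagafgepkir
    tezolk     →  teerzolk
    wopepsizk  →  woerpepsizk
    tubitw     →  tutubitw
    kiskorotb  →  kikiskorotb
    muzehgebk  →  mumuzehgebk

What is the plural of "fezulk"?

feerzulk

nuphawm and winnibipm both end in -m yet inflect differently (nuphowm, gowinnibipmir), so the final letter is not what conditions the rule; the second-to-last letter is.
"fezulk" has second-to-last letter 'l'. The one such stem in the data (tezolk → teerzolk) inserts -er- after the first vowel (as does wopepsizk), so the same rule applies.
The other patterns: stems whose second-to-last letter is 'r' or 'w' change the last vowel to 'o'; stems whose second-to-last letter is 'p' add go- … -ir around the stem; stems whose second-to-last letter is 'b' or 't' repeat the first consonant+vowel as a prefix.
So fezulk → feerzulk.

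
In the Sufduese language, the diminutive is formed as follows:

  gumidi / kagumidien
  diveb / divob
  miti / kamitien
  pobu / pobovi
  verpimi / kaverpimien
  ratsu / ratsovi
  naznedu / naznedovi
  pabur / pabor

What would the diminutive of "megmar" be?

megmor

pobu and pabur both have last vowel 'u' yet inflect differently (pobovi, pabor), so the last vowel is not what conditions the rule; the final letter is.
"megmar" ends in -r. The one such stem in the data (pabur → pabor) changes the last vowel to 'o' (as does diveb), so the same rule applies.
So megmar → megmor.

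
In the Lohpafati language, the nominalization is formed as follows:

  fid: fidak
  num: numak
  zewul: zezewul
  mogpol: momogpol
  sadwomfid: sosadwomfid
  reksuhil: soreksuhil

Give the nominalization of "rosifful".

"rosifful" has 3 vowels. The stems with 3 vowels (sadwomfid → sosadwomfid, reksuhil → soreksuhil) add the prefix so-.
The other patterns: stems with 1 vowel add -ak; stems with 2 vowels repeat the first consonant+vowel as a prefix.
So rosifful → sorosifful.

sorosifful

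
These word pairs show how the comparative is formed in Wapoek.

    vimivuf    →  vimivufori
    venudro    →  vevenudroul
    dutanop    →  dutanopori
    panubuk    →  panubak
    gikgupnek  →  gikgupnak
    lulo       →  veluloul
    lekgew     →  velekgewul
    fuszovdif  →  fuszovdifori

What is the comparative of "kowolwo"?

vekowolwoul

"kowolwo" ends in -o. The stems ending in -o (lulo → veluloul, venudro → vevenudroul) add ve- … -ul around the stem.
The other patterns: stems ending in -k change the last vowel to 'a'; stems ending in -f or -p add -ori.
So kowolwo → vekowolwoul.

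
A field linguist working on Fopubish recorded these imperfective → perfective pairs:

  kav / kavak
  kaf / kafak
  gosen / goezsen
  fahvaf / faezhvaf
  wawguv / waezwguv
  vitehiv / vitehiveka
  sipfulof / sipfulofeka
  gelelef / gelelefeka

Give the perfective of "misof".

"misof" has 2 vowels. The stems with 2 vowels (gosen → goezsen, fahvaf → faezhvaf, wawguv → waezwguv) insert -ez- after the first vowel.
So misof → miezsof.

miezsof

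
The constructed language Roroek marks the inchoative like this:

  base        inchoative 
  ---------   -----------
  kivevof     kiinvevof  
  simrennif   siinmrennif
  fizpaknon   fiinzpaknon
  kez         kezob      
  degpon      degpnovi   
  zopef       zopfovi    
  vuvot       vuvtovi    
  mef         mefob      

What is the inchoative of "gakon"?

gaknovi

"gakon" has 2 vowels. The stems with 2 vowels (zopef → zopfovi, degpon → degpnovi, vuvot → vuvtovi) delete the last vowel and add -ovi.
The other patterns: stems with 1 vowel add -ob; stems with 3 vowels insert -in- after the first vowel.
So gakon → gaknovi.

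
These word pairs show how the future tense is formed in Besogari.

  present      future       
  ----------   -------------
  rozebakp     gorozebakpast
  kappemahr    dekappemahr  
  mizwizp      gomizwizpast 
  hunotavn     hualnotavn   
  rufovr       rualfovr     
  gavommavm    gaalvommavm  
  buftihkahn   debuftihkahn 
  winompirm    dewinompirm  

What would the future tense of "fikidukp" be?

rufovr and kappemahr both end in -r yet inflect differently (rualfovr, dekappemahr), so the final letter is not what conditions the rule; the second-to-last letter is.
"fikidukp" has second-to-last letter 'k'. The one such stem in the data (rozebakp → gorozebakpast) adds go- … -ast around the stem, so the same rule applies.
The other patterns: stems whose second-to-last letter is 'v' insert -al- after the first vowel; stems whose second-to-last letter is 'h' or 'r' add the prefix de-.
So fikidukp → gofikidukpast.

gofikidukpast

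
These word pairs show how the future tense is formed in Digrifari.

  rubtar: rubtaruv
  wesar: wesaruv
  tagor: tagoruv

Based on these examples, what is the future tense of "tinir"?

Every pair shown (rubtar → rubtaruv, wesar → wesaruv, tagor → tagoruv) follows the same rule: add -uv.
So tinir → tiniruv.

tiniruv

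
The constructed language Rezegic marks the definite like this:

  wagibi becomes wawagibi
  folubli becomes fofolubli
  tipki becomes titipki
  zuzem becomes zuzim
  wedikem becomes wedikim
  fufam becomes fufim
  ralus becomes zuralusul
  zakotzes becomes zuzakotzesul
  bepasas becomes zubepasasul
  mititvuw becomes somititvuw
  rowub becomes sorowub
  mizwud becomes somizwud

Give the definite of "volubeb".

sovolubeb

zuzem and zakotzes both have last vowel 'e' yet inflect differently (zuzim, zuzakotzesul), so the last vowel is not what conditions the rule; the final letter is.
"volubeb" ends in -b. The one such stem in the data (rowub → sorowub) adds the prefix so-, so the same rule applies.
The other patterns: stems ending in -i repeat the first consonant+vowel as a prefix; stems ending in -m change the last vowel to 'i'; stems ending in -s add zu- … -ul around the stem.
So volubeb → sovolubeb.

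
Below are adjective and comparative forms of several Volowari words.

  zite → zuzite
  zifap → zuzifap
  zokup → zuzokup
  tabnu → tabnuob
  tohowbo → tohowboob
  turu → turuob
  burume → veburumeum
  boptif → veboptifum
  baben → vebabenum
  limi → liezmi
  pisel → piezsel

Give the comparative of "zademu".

zuzademu

"zademu" begins with z-. The stems beginning with z- (zite → zuzite, zifap → zuzifap, zokup → zuzokup) add the prefix zu-.
The other patterns: stems beginning with t- add -ob; stems beginning with b- add ve- … -um around the stem; stems beginning with l- or p- insert -ez- after the first vowel.
So zademu → zuzademu.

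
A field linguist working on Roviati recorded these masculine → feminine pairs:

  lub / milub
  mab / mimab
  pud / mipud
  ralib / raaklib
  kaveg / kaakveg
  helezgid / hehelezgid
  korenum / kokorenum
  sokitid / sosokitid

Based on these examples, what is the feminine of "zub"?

mizub

lub and ralib both end in -b yet inflect differently (milub, raaklib), so the final letter is not what conditions the rule; the number of vowels is.
"zub" has 1 vowel. The stems with 1 vowel (lub → milub, mab → mimab, pud → mipud) add the prefix mi-.
So zub → mizub.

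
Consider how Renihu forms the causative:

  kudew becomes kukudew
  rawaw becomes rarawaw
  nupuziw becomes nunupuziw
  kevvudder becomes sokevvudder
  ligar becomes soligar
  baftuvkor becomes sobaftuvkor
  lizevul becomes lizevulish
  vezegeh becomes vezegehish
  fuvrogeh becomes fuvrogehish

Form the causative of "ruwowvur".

kudew and kevvudder both have last vowel 'e' yet inflect differently (kukudew, sokevvudder), so the last vowel is not what conditions the rule; the final letter is.
"ruwowvur" ends in -r. The stems ending in -r (kevvudder → sokevvudder, ligar → soligar, baftuvkor → sobaftuvkor) add the prefix so-.
The other patterns: stems ending in -w repeat the first consonant+vowel as a prefix; stems ending in -h or -l add -ish.
So ruwowvur → soruwowvur.

soruwowvur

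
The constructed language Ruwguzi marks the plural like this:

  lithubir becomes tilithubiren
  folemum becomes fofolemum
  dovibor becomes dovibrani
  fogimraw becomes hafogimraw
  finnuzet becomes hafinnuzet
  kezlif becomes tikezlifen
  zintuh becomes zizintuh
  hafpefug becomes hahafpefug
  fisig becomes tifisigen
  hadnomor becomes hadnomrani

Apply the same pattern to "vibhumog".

vibhumgani

hadnomor and lithubir both end in -r yet inflect differently (hadnomrani, tilithubiren), so the final letter is not what conditions the rule; the last vowel is.
"vibhumog" has last vowel 'o'. The stems whose last vowel is 'o' (hadnomor → hadnomrani, dovibor → dovibrani) delete the last vowel and add -ani.
So vibhumog → vibhumgani.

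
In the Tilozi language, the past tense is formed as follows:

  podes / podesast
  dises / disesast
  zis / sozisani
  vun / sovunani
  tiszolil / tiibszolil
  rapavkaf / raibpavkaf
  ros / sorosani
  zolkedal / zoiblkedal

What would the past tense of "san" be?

zis and podes both end in -s yet inflect differently (sozisani, podesast), so the final letter is not what conditions the rule; the number of vowels is.
"san" has 1 vowel. The stems with 1 vowel (zis → sozisani, vun → sovunani, ros → sorosani) add so- … -ani around the stem.
So san → sosanani.

sosanani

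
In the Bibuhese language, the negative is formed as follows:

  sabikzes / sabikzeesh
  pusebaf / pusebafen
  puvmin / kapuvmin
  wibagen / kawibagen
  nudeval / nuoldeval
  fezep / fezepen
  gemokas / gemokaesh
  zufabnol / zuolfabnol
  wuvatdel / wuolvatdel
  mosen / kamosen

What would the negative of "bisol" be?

pusebaf and gemokas both have last vowel 'a' yet inflect differently (pusebafen, gemokaesh), so the last vowel is not what conditions the rule; the final letter is.
"bisol" ends in -l. The stems ending in -l (zufabnol → zuolfabnol, wuvatdel → wuolvatdel, nudeval → nuoldeval) insert -ol- after the first vowel.
So bisol → biolsol.

biolsol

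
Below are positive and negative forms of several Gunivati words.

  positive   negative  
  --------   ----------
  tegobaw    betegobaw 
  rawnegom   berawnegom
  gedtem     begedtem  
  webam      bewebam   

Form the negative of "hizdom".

Every pair shown (tegobaw → betegobaw, rawnegom → berawnegom, gedtem → begedtem, …) follows the same rule: add the prefix be-.
So hizdom → behizdom.

behizdom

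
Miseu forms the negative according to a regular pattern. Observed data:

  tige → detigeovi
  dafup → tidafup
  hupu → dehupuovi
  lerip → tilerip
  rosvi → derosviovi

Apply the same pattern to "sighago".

lerip and rosvi both have last vowel 'i' yet inflect differently (tilerip, derosviovi), so the last vowel is not what conditions the rule; whether the stem ends in a vowel or a consonant is.
"sighago" ends in a vowel. The stems ending in a vowel (rosvi → derosviovi, tige → detigeovi, hupu → dehupuovi) add de- … -ovi around the stem.
The other pattern: stems ending in a consonant add the prefix ti-.
So sighago → desighagoovi.

desighagoovi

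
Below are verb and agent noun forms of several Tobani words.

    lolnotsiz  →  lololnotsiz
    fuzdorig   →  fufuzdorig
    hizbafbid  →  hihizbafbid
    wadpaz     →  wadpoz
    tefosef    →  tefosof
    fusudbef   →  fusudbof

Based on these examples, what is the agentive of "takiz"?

tatakiz

lolnotsiz and wadpaz both end in -z yet inflect differently (lololnotsiz, wadpoz), so the final letter is not what conditions the rule; the last vowel is.
"takiz" has last vowel 'i'. The stems whose last vowel is 'i' (lolnotsiz → lololnotsiz, fuzdorig → fufuzdorig, hizbafbid → hihizbafbid) repeat the first consonant+vowel as a prefix.
The other pattern: stems whose last vowel is 'a' or 'e' change the last vowel to 'o'.
So takiz → tatakiz.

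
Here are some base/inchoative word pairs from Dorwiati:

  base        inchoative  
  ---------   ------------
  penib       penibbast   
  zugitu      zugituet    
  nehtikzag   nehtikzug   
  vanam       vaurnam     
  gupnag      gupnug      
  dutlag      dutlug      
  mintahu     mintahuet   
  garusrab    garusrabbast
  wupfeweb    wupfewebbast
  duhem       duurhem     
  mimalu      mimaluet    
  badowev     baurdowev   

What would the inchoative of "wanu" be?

"wanu" ends in -u. The stems ending in -u (mintahu → mintahuet, mimalu → mimaluet, zugitu → zugituet) add -et.
The other patterns: stems ending in -g change the last vowel to 'u'; stems ending in -b double the final consonant and add -ast; stems ending in -m or -v insert -ur- after the first vowel.
So wanu → wanuet.

wanuet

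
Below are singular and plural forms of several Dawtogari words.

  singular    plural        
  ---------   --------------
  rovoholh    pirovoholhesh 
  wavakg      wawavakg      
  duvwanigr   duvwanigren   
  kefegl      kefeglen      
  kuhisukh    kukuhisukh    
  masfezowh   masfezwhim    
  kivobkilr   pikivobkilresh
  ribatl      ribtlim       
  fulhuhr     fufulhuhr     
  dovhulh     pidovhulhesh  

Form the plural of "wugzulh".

duvwanigr and kivobkilr both end in -r yet inflect differently (duvwanigren, pikivobkilresh), so the final letter is not what conditions the rule; the second-to-last letter is.
"wugzulh" has second-to-last letter 'l'. The stems whose second-to-last letter is 'l' (rovoholh → pirovoholhesh, dovhulh → pidovhulhesh, kivobkilr → pikivobkilresh) add pi- … -esh around the stem.
The other patterns: stems whose second-to-last letter is 'g' add -en; stems whose second-to-last letter is 't' or 'w' delete the last vowel and add -im; stems whose second-to-last letter is 'h' or 'k' repeat the first consonant+vowel as a prefix.
So wugzulh → piwugzulhesh.

piwugzulhesh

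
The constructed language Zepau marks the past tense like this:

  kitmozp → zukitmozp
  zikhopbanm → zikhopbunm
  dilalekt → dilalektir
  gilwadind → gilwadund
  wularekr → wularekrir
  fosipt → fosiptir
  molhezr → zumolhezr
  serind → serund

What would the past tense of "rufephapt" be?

wularekr and molhezr both end in -r yet inflect differently (wularekrir, zumolhezr), so the final letter is not what conditions the rule; the second-to-last letter is.
"rufephapt" has second-to-last letter 'p'. The one such stem in the data (fosipt → fosiptir) adds -ir, so the same rule applies.
So rufephapt → rufephaptir.

rufephaptir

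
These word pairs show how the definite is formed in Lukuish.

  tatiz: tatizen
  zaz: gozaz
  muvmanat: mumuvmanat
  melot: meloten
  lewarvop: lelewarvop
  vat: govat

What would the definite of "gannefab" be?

zaz and tatiz both end in -z yet inflect differently (gozaz, tatizen), so the final letter is not what conditions the rule; the number of vowels is.
"gannefab" has 3 vowels. The stems with 3 vowels (muvmanat → mumuvmanat, lewarvop → lelewarvop) repeat the first consonant+vowel as a prefix.
So gannefab → gagannefab.

gagannefab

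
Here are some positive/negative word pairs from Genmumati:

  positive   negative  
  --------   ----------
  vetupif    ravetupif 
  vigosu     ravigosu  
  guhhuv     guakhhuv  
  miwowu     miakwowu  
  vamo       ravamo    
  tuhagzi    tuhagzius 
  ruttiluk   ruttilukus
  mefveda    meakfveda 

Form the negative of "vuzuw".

miwowu and vigosu both end in -u yet inflect differently (miakwowu, ravigosu), so the final letter is not what conditions the rule; the first letter is.
"vuzuw" begins with v-. The stems beginning with v- (vetupif → ravetupif, vigosu → ravigosu, vamo → ravamo) add the prefix ra-.
So vuzuw → ravuzuw.

ravuzuw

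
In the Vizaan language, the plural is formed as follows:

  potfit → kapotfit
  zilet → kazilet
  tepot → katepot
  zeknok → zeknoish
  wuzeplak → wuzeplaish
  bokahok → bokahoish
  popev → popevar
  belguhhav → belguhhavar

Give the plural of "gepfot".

"gepfot" ends in -t. The stems ending in -t (potfit → kapotfit, zilet → kazilet, tepot → katepot) add the prefix ka-.
The other patterns: stems ending in -k drop the final letter and add -ish; stems ending in -v add -ar.
So gepfot → kagepfot.

kagepfot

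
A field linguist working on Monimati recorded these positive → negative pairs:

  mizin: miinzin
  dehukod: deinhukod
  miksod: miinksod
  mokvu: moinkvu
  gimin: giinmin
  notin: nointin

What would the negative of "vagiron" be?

Every pair shown (mizin → miinzin, dehukod → deinhukod, miksod → miinksod, …) follows the same rule: insert -in- after the first vowel.
So vagiron → vaingiron.

vaingiron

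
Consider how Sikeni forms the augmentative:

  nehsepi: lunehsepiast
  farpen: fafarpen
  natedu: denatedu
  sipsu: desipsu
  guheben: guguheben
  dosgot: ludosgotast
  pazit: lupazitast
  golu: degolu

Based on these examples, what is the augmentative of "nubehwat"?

lunubehwatast

guheben and golu both begin with g- yet inflect differently (guguheben, degolu), so the first letter is not what conditions the rule; the final letter is.
"nubehwat" ends in -t. The stems ending in -t (dosgot → ludosgotast, pazit → lupazitast) add lu- … -ast around the stem.
So nubehwat → lunubehwatast.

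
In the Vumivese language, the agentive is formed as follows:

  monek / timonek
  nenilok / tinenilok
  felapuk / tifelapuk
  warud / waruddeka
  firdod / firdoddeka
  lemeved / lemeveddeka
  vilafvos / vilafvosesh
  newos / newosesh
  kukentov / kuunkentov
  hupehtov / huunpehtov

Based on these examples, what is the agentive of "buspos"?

busposesh

felapuk and warud both have last vowel 'u' yet inflect differently (tifelapuk, waruddeka), so the last vowel is not what conditions the rule; the final letter is.
"buspos" ends in -s. The stems ending in -s (vilafvos → vilafvosesh, newos → newosesh) add -esh.
The other patterns: stems ending in -k add the prefix ti-; stems ending in -d double the final consonant and add -eka; stems ending in -v insert -un- after the first vowel.
So buspos → busposesh.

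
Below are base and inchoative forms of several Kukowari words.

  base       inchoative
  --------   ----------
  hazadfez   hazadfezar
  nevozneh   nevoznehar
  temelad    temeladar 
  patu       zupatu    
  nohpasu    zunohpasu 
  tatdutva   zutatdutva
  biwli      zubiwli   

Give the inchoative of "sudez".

temelad and tatdutva both have last vowel 'a' yet inflect differently (temeladar, zutatdutva), so the last vowel is not what conditions the rule; whether the stem ends in a vowel or a consonant is.
"sudez" ends in a consonant. The stems ending in a consonant (hazadfez → hazadfezar, nevozneh → nevoznehar, temelad → temeladar) add -ar.
So sudez → sudezar.

sudezar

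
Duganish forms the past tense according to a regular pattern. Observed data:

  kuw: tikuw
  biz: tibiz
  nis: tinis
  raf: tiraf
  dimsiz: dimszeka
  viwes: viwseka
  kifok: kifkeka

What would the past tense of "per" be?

"per" has 1 vowel. The stems with 1 vowel (kuw → tikuw, biz → tibiz, nis → tinis) add the prefix ti-.
So per → tiper.

tiper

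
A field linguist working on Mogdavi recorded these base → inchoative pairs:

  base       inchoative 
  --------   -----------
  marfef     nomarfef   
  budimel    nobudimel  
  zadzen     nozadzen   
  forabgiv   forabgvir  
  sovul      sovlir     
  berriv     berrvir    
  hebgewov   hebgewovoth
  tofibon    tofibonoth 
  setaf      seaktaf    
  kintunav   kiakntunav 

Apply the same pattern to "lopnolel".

budimel and sovul both end in -l yet inflect differently (nobudimel, sovlir), so the final letter is not what conditions the rule; the last vowel is.
"lopnolel" has last vowel 'e'. The stems whose last vowel is 'e' (marfef → nomarfef, budimel → nobudimel, zadzen → nozadzen) add the prefix no-.
So lopnolel → nolopnolel.

nolopnolel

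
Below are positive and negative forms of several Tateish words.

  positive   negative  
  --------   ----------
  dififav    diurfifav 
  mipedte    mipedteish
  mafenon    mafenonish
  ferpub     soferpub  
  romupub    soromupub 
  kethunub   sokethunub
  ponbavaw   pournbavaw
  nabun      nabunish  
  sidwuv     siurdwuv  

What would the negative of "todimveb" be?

sotodimveb

romupub and sidwuv both have last vowel 'u' yet inflect differently (soromupub, siurdwuv), so the last vowel is not what conditions the rule; the final letter is.
"todimveb" ends in -b. The stems ending in -b (romupub → soromupub, kethunub → sokethunub, ferpub → soferpub) add the prefix so-.
So todimveb → sotodimveb.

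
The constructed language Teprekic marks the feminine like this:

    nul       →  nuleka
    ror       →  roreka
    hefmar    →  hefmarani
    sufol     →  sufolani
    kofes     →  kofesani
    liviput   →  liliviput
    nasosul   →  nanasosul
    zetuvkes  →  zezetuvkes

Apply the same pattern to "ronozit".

ror and hefmar both end in -r yet inflect differently (roreka, hefmarani), so the final letter is not what conditions the rule; the number of vowels is.
"ronozit" has 3 vowels. The stems with 3 vowels (liviput → liliviput, nasosul → nanasosul, zetuvkes → zezetuvkes) repeat the first consonant+vowel as a prefix.
So ronozit → roronozit.

roronozit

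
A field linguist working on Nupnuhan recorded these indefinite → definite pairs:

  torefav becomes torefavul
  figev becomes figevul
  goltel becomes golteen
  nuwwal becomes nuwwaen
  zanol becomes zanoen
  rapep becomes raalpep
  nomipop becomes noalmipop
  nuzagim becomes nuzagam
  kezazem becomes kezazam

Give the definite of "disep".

figev and goltel both have last vowel 'e' yet inflect differently (figevul, golteen), so the last vowel is not what conditions the rule; the final letter is.
"disep" ends in -p. The stems ending in -p (rapep → raalpep, nomipop → noalmipop) insert -al- after the first vowel.
So disep → dialsep.

dialsep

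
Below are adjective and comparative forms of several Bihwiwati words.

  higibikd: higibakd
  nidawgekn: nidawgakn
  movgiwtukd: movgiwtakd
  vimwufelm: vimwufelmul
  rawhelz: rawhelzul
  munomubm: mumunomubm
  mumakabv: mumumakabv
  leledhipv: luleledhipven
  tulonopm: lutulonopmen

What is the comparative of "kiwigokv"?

kiwigakv

vimwufelm and munomubm both end in -m yet inflect differently (vimwufelmul, mumunomubm), so the final letter is not what conditions the rule; the second-to-last letter is.
"kiwigokv" has second-to-last letter 'k'. The stems whose second-to-last letter is 'k' (higibikd → higibakd, nidawgekn → nidawgakn, movgiwtukd → movgiwtakd) change the last vowel to 'a'.
So kiwigokv → kiwigakv.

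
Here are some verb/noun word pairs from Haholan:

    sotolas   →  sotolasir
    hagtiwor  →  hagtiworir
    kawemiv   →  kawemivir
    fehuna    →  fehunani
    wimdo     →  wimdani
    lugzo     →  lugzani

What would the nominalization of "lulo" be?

lulani

sotolas and fehuna both have last vowel 'a' yet inflect differently (sotolasir, fehunani), so the last vowel is not what conditions the rule; whether the stem ends in a vowel or a consonant is.
"lulo" ends in a vowel. The stems ending in a vowel (fehuna → fehunani, wimdo → wimdani, lugzo → lugzani) drop the final letter and add -ani.
The other pattern: stems ending in a consonant add -ir.
So lulo → lulani.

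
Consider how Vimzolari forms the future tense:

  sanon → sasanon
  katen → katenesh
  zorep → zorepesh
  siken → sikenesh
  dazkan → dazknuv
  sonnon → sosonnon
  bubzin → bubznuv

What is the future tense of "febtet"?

"febtet" has last vowel 'e'. The stems whose last vowel is 'e' (zorep → zorepesh, katen → katenesh, siken → sikenesh) add -esh.
The other patterns: stems whose last vowel is 'o' repeat the first consonant+vowel as a prefix; stems whose last vowel is 'a' or 'i' delete the last vowel and add -uv.
So febtet → febtetesh.

febtetesh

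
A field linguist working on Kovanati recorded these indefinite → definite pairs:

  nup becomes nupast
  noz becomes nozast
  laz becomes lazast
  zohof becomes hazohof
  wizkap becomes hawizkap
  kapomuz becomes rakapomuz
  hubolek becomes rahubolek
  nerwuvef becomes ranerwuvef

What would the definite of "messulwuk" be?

"messulwuk" has 3 vowels. The stems with 3 vowels (kapomuz → rakapomuz, hubolek → rahubolek, nerwuvef → ranerwuvef) add the prefix ra-.
So messulwuk → ramessulwuk.

ramessulwuk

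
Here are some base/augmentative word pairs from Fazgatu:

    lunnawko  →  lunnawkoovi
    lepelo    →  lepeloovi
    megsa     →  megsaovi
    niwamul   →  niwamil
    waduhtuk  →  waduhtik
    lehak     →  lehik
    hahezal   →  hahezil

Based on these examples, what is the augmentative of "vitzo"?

lehak and megsa both have last vowel 'a' yet inflect differently (lehik, megsaovi), so the last vowel is not what conditions the rule; whether the stem ends in a vowel or a consonant is.
"vitzo" ends in a vowel. The stems ending in a vowel (megsa → megsaovi, lunnawko → lunnawkoovi, lepelo → lepeloovi) add -ovi.
So vitzo → vitzoovi.

vitzoovi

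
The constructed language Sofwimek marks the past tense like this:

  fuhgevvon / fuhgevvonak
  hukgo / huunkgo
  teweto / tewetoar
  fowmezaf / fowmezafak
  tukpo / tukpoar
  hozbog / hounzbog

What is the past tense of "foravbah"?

foravbahak

tukpo and hukgo both end in -o yet inflect differently (tukpoar, huunkgo), so the final letter is not what conditions the rule; the first letter is.
"foravbah" begins with f-. The stems beginning with f- (fowmezaf → fowmezafak, fuhgevvon → fuhgevvonak) add -ak.
So foravbah → foravbahak.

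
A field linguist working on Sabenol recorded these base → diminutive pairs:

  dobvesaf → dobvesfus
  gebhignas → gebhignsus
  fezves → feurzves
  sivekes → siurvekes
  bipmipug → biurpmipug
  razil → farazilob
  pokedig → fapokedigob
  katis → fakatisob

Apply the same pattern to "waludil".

gebhignas and fezves both end in -s yet inflect differently (gebhignsus, feurzves), so the final letter is not what conditions the rule; the last vowel is.
"waludil" has last vowel 'i'. The stems whose last vowel is 'i' (razil → farazilob, pokedig → fapokedigob, katis → fakatisob) add fa- … -ob around the stem.
So waludil → fawaludilob.

fawaludilob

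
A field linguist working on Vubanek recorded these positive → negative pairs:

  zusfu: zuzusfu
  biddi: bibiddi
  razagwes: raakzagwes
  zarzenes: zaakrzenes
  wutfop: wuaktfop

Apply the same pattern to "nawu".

zusfu and zarzenes both begin with z- yet inflect differently (zuzusfu, zaakrzenes), so the first letter is not what conditions the rule; whether the stem ends in a vowel or a consonant is.
"nawu" ends in a vowel. The stems ending in a vowel (zusfu → zuzusfu, biddi → bibiddi) repeat the first consonant+vowel as a prefix.
The other pattern: stems ending in a consonant insert -ak- after the first vowel.
So nawu → nanawu.

nanawu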